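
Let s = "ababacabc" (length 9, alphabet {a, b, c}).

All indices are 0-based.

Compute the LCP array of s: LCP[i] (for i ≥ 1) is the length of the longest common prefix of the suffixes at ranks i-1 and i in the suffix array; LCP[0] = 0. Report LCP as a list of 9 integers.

[0, 3, 2, 1, 0, 2, 1, 0, 1]

sorted suffixes:
  #0 SA[0]=0  'ababacabc'
  #1 SA[1]=2  'abacabc'
  #2 SA[2]=6  'abc'
  #3 SA[3]=4  'acabc'
  #4 SA[4]=1  'babacabc'
  #5 SA[5]=3  'bacabc'
  #6 SA[6]=7  'bc'
  #7 SA[7]=8  'c'
  #8 SA[8]=5  'cabc'

SA = [0, 2, 6, 4, 1, 3, 7, 8, 5]
i: (SA[i-1],SA[i]) lcp shared
  1: (0,2) 3 'aba'
  2: (2,6) 2 'ab'
  3: (6,4) 1 'a'
  4: (4,1) 0 ''
  5: (1,3) 2 'ba'
  6: (3,7) 1 'b'
  7: (7,8) 0 ''
  8: (8,5) 1 'c'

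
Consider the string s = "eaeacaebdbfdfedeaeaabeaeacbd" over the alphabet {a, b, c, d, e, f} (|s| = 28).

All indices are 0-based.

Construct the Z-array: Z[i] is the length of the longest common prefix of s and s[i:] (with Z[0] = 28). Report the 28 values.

[28, 0, 2, 0, 0, 0, 1, 0, 0, 0, 0, 0, 0, 1, 0, 4, 0, 2, 0, 0, 0, 5, 0, 2, 0, 0, 0, 0]

Z[0]=28
i=1: i≥r, start 0; Z[1]=0
i=2: i≥r, start 0; Z[2]=2 extend→box=[2,4)
i=3: min(r-i=1, Z[1]=0)=0; Z[3]=0
i=4: i≥r, start 0; Z[4]=0
i=5: i≥r, start 0; Z[5]=0
i=6: i≥r, start 0; Z[6]=1 extend→box=[6,7)
i=7: i≥r, start 0; Z[7]=0
i=8: i≥r, start 0; Z[8]=0
i=9: i≥r, start 0; Z[9]=0
i=10: i≥r, start 0; Z[10]=0
i=11: i≥r, start 0; Z[11]=0
i=12: i≥r, start 0; Z[12]=0
i=13: i≥r, start 0; Z[13]=1 extend→box=[13,14)
i=14: i≥r, start 0; Z[14]=0
i=15: i≥r, start 0; Z[15]=4 extend→box=[15,19)
i=16: min(r-i=3, Z[1]=0)=0; Z[16]=0
i=17: min(r-i=2, Z[2]=2)=2; Z[17]=2
i=18: min(r-i=1, Z[3]=0)=0; Z[18]=0
i=19: i≥r, start 0; Z[19]=0
i=20: i≥r, start 0; Z[20]=0
i=21: i≥r, start 0; Z[21]=5 extend→box=[21,26)
i=22: min(r-i=4, Z[1]=0)=0; Z[22]=0
i=23: min(r-i=3, Z[2]=2)=2; Z[23]=2
i=24: min(r-i=2, Z[3]=0)=0; Z[24]=0
i=25: min(r-i=1, Z[4]=0)=0; Z[25]=0
i=26: i≥r, start 0; Z[26]=0
i=27: i≥r, start 0; Z[27]=0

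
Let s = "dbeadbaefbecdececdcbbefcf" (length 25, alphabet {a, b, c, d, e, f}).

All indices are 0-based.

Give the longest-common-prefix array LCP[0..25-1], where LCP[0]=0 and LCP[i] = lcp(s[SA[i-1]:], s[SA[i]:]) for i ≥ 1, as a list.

rank | idx | suffix
   0 |   3 | adbaefbecdececdcbbefcf
   1 |   6 | aefbecdececdcbbefcf
   2 |   5 | baefbecdececdcbbefcf
   3 |  19 | bbefcf
   4 |   1 | beadbaefbecdececdcbbefcf
   5 |   9 | becdececdcbbefcf
   6 |  20 | befcf
   7 |  18 | cbbefcf
   8 |  16 | cdcbbefcf
   9 |  11 | cdececdcbbefcf
  10 |  14 | cecdcbbefcf
  11 |  23 | cf
  12 |   4 | dbaefbecdececdcbbefcf
  13 |   0 | dbeadbaefbecdececdcbbefcf
  14 |  17 | dcbbefcf
  15 |  12 | dececdcbbefcf
  16 |   2 | eadbaefbecdececdcbbefcf
  17 |  15 | ecdcbbefcf
  18 |  10 | ecdececdcbbefcf
  19 |  13 | ececdcbbefcf
  20 |   7 | efbecdececdcbbefcf
  21 |  21 | efcf
  22 |  24 | f
  23 |   8 | fbecdececdcbbefcf
  24 |  22 | fcf

SA = [3, 6, 5, 19, 1, 9, 20, 18, 16, 11, 14, 23, 4, 0, 17, 12, 2, 15, 10, 13, 7, 21, 24, 8, 22]
[i] adj suffixes → lcp
  [1] 3/6 → 1 ('a')
  [2] 6/5 → 0 ('')
  [3] 5/19 → 1 ('b')
  [4] 19/1 → 1 ('b')
  [5] 1/9 → 2 ('be')
  [6] 9/20 → 2 ('be')
  [7] 20/18 → 0 ('')
  [8] 18/16 → 1 ('c')
  [9] 16/11 → 2 ('cd')
  [10] 11/14 → 1 ('c')
  [11] 14/23 → 1 ('c')
  [12] 23/4 → 0 ('')
  [13] 4/0 → 2 ('db')
  [14] 0/17 → 1 ('d')
  [15] 17/12 → 1 ('d')
  [16] 12/2 → 0 ('')
  [17] 2/15 → 1 ('e')
  [18] 15/10 → 3 ('ecd')
  [19] 10/13 → 2 ('ec')
  [20] 13/7 → 1 ('e')
  [21] 7/21 → 2 ('ef')
  [22] 21/24 → 0 ('')
  [23] 24/8 → 1 ('f')
  [24] 8/22 → 1 ('f')

[0, 1, 0, 1, 1, 2, 2, 0, 1, 2, 1, 1, 0, 2, 1, 1, 0, 1, 3, 2, 1, 2, 0, 1, 1]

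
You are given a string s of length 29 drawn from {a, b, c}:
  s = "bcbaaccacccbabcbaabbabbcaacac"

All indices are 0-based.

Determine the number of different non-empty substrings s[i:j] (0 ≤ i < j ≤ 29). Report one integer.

378

sorted suffixes:
  #0 SA[0]=16  'aabbabbcaacac'
  #1 SA[1]=24  'aacac'
  #2 SA[2]=3  'aaccacccbabcbaabbabbcaacac'
  #3 SA[3]=17  'abbabbcaacac'
  #4 SA[4]=20  'abbcaacac'
  #5 SA[5]=12  'abcbaabbabbcaacac'
  #6 SA[6]=27  'ac'
  #7 SA[7]=25  'acac'
  #8 SA[8]=4  'accacccbabcbaabbabbcaacac'
  #9 SA[9]=7  'acccbabcbaabbabbcaacac'
  #10 SA[10]=15  'baabbabbcaacac'
  #11 SA[11]=2  'baaccacccbabcbaabbabbcaacac'
  #12 SA[12]=19  'babbcaacac'
  #13 SA[13]=11  'babcbaabbabbcaacac'
  #14 SA[14]=18  'bbabbcaacac'
  #15 SA[15]=21  'bbcaacac'
  #16 SA[16]=22  'bcaacac'
  #17 SA[17]=13  'bcbaabbabbcaacac'
  #18 SA[18]=0  'bcbaaccacccbabcbaabbabbcaacac'
  #19 SA[19]=28  'c'
  #20 SA[20]=23  'caacac'
  #21 SA[21]=26  'cac'
  #22 SA[22]=6  'cacccbabcbaabbabbcaacac'
  #23 SA[23]=14  'cbaabbabbcaacac'
  #24 SA[24]=1  'cbaaccacccbabcbaabbabbcaacac'
  #25 SA[25]=10  'cbabcbaabbabbcaacac'
  #26 SA[26]=5  'ccacccbabcbaabbabbcaacac'
  #27 SA[27]=9  'ccbabcbaabbabbcaacac'
  #28 SA[28]=8  'cccbabcbaabbabbcaacac'

SA = [16, 24, 3, 17, 20, 12, 27, 25, 4, 7, 15, 2, 19, 11, 18, 21, 22, 13, 0, 28, 23, 26, 6, 14, 1, 10, 5, 9, 8]
[i] adj suffixes → lcp
  [1] 16/24 → 2 ('aa')
  [2] 24/3 → 3 ('aac')
  [3] 3/17 → 1 ('a')
  [4] 17/20 → 3 ('abb')
  [5] 20/12 → 2 ('ab')
  [6] 12/27 → 1 ('a')
  [7] 27/25 → 2 ('ac')
  [8] 25/4 → 2 ('ac')
  [9] 4/7 → 3 ('acc')
  [10] 7/15 → 0 ('')
  [11] 15/2 → 3 ('baa')
  [12] 2/19 → 2 ('ba')
  [13] 19/11 → 3 ('bab')
  [14] 11/18 → 1 ('b')
  [15] 18/21 → 2 ('bb')
  [16] 21/22 → 1 ('b')
  [17] 22/13 → 2 ('bc')
  [18] 13/0 → 5 ('bcbaa')
  [19] 0/28 → 0 ('')
  [20] 28/23 → 1 ('c')
  [21] 23/26 → 2 ('ca')
  [22] 26/6 → 3 ('cac')
  [23] 6/14 → 1 ('c')
  [24] 14/1 → 4 ('cbaa')
  [25] 1/10 → 3 ('cba')
  [26] 10/5 → 1 ('c')
  [27] 5/9 → 2 ('cc')
  [28] 9/8 → 2 ('cc')

n(n+1)/2 = 29·30/2 = 435
Σ LCP = 0 + 2 + 3 + 1 + 3 + 2 + 1 + 2 + 2 + 3 + 0 + 3 + 2 + 3 + 1 + 2 + 1 + 2 + 5 + 0 + 1 + 2 + 3 + 1 + 4 + 3 + 1 + 2 + 2 = 57
distinct = 435 − 57 = 378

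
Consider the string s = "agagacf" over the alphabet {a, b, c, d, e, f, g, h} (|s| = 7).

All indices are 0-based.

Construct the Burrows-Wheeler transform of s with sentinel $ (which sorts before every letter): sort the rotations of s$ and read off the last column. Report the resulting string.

fgg$acaa

rank  rotation  last
    0  $agagacf  f
    1  acf$agag  g
    2  agacf$ag  g
    3  agagacf$  $
    4  cf$agaga  a
    5  f$agagac  c
    6  gacf$aga  a
    7  gagacf$a  a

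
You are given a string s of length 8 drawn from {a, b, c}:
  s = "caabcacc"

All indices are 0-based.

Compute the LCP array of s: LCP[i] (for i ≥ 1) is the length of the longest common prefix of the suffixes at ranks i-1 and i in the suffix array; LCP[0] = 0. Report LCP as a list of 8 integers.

[0, 1, 1, 0, 0, 1, 2, 1]

sorted suffixes:
  #0 SA[0]=1  'aabcacc'
  #1 SA[1]=2  'abcacc'
  #2 SA[2]=5  'acc'
  #3 SA[3]=3  'bcacc'
  #4 SA[4]=7  'c'
  #5 SA[5]=0  'caabcacc'
  #6 SA[6]=4  'cacc'
  #7 SA[7]=6  'cc'

SA = [1, 2, 5, 3, 7, 0, 4, 6]
rank  pair      lcp
   1  s[1:],s[2:]  1  'a'
   2  s[2:],s[5:]  1  'a'
   3  s[5:],s[3:]  0  ''
   4  s[3:],s[7:]  0  ''
   5  s[7:],s[0:]  1  'c'
   6  s[0:],s[4:]  2  'ca'
   7  s[4:],s[6:]  1  'c'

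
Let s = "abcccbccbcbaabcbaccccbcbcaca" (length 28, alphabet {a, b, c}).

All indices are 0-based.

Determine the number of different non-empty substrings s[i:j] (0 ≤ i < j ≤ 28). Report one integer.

343

rank→(start, suffix):
  0 → (27, 'a')
  1 → (11, 'aabcbaccccbcbcaca')
  2 → (12, 'abcbaccccbcbcaca')
  3 → (0, 'abcccbccbcbaabcbaccccbcbcaca')
  4 → (25, 'aca')
  5 → (16, 'accccbcbcaca')
  6 → (10, 'baabcbaccccbcbcaca')
  7 → (15, 'baccccbcbcaca')
  8 → (23, 'bcaca')
  9 → (8, 'bcbaabcbaccccbcbcaca')
  10 → (13, 'bcbaccccbcbcaca')
  11 → (21, 'bcbcaca')
  12 → (5, 'bccbcbaabcbaccccbcbcaca')
  13 → (1, 'bcccbccbcbaabcbaccccbcbcaca')
  14 → (26, 'ca')
  15 → (24, 'caca')
  16 → (9, 'cbaabcbaccccbcbcaca')
  17 → (14, 'cbaccccbcbcaca')
  18 → (22, 'cbcaca')
  19 → (7, 'cbcbaabcbaccccbcbcaca')
  20 → (20, 'cbcbcaca')
  21 → (4, 'cbccbcbaabcbaccccbcbcaca')
  22 → (6, 'ccbcbaabcbaccccbcbcaca')
  23 → (19, 'ccbcbcaca')
  24 → (3, 'ccbccbcbaabcbaccccbcbcaca')
  25 → (18, 'cccbcbcaca')
  26 → (2, 'cccbccbcbaabcbaccccbcbcaca')
  27 → (17, 'ccccbcbcaca')

SA = [27, 11, 12, 0, 25, 16, 10, 15, 23, 8, 13, 21, 5, 1, 26, 24, 9, 14, 22, 7, 20, 4, 6, 19, 3, 18, 2, 17]
i: (SA[i-1],SA[i]) lcp shared
  1: (27,11) 1 'a'
  2: (11,12) 1 'a'
  3: (12,0) 3 'abc'
  4: (0,25) 1 'a'
  5: (25,16) 2 'ac'
  6: (16,10) 0 ''
  7: (10,15) 2 'ba'
  8: (15,23) 1 'b'
  9: (23,8) 2 'bc'
  10: (8,13) 4 'bcba'
  11: (13,21) 3 'bcb'
  12: (21,5) 2 'bc'
  13: (5,1) 3 'bcc'
  14: (1,26) 0 ''
  15: (26,24) 2 'ca'
  16: (24,9) 1 'c'
  17: (9,14) 3 'cba'
  18: (14,22) 2 'cb'
  19: (22,7) 3 'cbc'
  20: (7,20) 4 'cbcb'
  21: (20,4) 3 'cbc'
  22: (4,6) 1 'c'
  23: (6,19) 5 'ccbcb'
  24: (19,3) 4 'ccbc'
  25: (3,18) 2 'cc'
  26: (18,2) 5 'cccbc'
  27: (2,17) 3 'ccc'

n(n+1)/2 = 28·29/2 = 406
Σ LCP = 0 + 1 + 1 + 3 + 1 + 2 + 0 + 2 + 1 + 2 + 4 + 3 + 2 + 3 + 0 + 2 + 1 + 3 + 2 + 3 + 4 + 3 + 1 + 5 + 4 + 2 + 5 + 3 = 63
distinct = 406 − 63 = 343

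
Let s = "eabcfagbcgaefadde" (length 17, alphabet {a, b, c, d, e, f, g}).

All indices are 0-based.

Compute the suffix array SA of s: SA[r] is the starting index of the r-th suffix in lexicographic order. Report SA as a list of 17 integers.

sorted suffixes:
  #0 SA[0]=1  'abcfagbcgaefadde'
  #1 SA[1]=13  'adde'
  #2 SA[2]=10  'aefadde'
  #3 SA[3]=5  'agbcgaefadde'
  #4 SA[4]=2  'bcfagbcgaefadde'
  #5 SA[5]=7  'bcgaefadde'
  #6 SA[6]=3  'cfagbcgaefadde'
  #7 SA[7]=8  'cgaefadde'
  #8 SA[8]=14  'dde'
  #9 SA[9]=15  'de'
  #10 SA[10]=16  'e'
  #11 SA[11]=0  'eabcfagbcgaefadde'
  #12 SA[12]=11  'efadde'
  #13 SA[13]=12  'fadde'
  #14 SA[14]=4  'fagbcgaefadde'
  #15 SA[15]=9  'gaefadde'
  #16 SA[16]=6  'gbcgaefadde'

[1, 13, 10, 5, 2, 7, 3, 8, 14, 15, 16, 0, 11, 12, 4, 9, 6]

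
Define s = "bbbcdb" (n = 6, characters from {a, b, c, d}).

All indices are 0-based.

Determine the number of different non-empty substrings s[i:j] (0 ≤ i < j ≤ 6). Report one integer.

rank→(start, suffix):
  0 → (5, 'b')
  1 → (0, 'bbbcdb')
  2 → (1, 'bbcdb')
  3 → (2, 'bcdb')
  4 → (3, 'cdb')
  5 → (4, 'db')

SA = [5, 0, 1, 2, 3, 4]
rank  pair      lcp
   1  s[5:],s[0:]  1  'b'
   2  s[0:],s[1:]  2  'bb'
   3  s[1:],s[2:]  1  'b'
   4  s[2:],s[3:]  0  ''
   5  s[3:],s[4:]  0  ''

n(n+1)/2 = 6·7/2 = 21
Σ LCP = 0 + 1 + 2 + 1 + 0 + 0 = 4
distinct = 21 − 4 = 17

17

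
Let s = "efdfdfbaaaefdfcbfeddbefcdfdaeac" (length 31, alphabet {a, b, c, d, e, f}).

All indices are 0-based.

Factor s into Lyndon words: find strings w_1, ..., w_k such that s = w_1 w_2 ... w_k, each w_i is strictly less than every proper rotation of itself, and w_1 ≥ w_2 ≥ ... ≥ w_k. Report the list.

["ef", "df", "df", "b", "aaaefdfcbfeddbefcdfdaeac"]

emit factor 1: 'ef' (i=0, period=2)
emit factor 2: 'df' (i=2, period=2)
emit factor 3: 'df' (i=4, period=2)
emit factor 4: 'b' (i=6, period=1)
emit factor 5: 'aaaefdfcbfeddbefcdfdaeac' (i=7, period=24)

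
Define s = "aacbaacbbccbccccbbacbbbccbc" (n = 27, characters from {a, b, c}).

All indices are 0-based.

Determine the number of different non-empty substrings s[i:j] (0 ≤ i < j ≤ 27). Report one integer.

315

rank | idx | suffix
   0 |   0 | aacbaacbbccbccccbbacbbbccbc
   1 |   4 | aacbbccbccccbbacbbbccbc
   2 |   1 | acbaacbbccbccccbbacbbbccbc
   3 |  18 | acbbbccbc
   4 |   5 | acbbccbccccbbacbbbccbc
   5 |   3 | baacbbccbccccbbacbbbccbc
   6 |  17 | bacbbbccbc
   7 |  16 | bbacbbbccbc
   8 |  20 | bbbccbc
   9 |  21 | bbccbc
  10 |   7 | bbccbccccbbacbbbccbc
  11 |  25 | bc
  12 |  22 | bccbc
  13 |   8 | bccbccccbbacbbbccbc
  14 |  11 | bccccbbacbbbccbc
  15 |  26 | c
  16 |   2 | cbaacbbccbccccbbacbbbccbc
  17 |  15 | cbbacbbbccbc
  18 |  19 | cbbbccbc
  19 |   6 | cbbccbccccbbacbbbccbc
  20 |  24 | cbc
  21 |  10 | cbccccbbacbbbccbc
  22 |  14 | ccbbacbbbccbc
  23 |  23 | ccbc
  24 |   9 | ccbccccbbacbbbccbc
  25 |  13 | cccbbacbbbccbc
  26 |  12 | ccccbbacbbbccbc

SA = [0, 4, 1, 18, 5, 3, 17, 16, 20, 21, 7, 25, 22, 8, 11, 26, 2, 15, 19, 6, 24, 10, 14, 23, 9, 13, 12]
[i] adj suffixes → lcp
  [1] 0/4 → 4 ('aacb')
  [2] 4/1 → 1 ('a')
  [3] 1/18 → 3 ('acb')
  [4] 18/5 → 4 ('acbb')
  [5] 5/3 → 0 ('')
  [6] 3/17 → 2 ('ba')
  [7] 17/16 → 1 ('b')
  [8] 16/20 → 2 ('bb')
  [9] 20/21 → 2 ('bb')
  [10] 21/7 → 6 ('bbccbc')
  [11] 7/25 → 1 ('b')
  [12] 25/22 → 2 ('bc')
  [13] 22/8 → 5 ('bccbc')
  [14] 8/11 → 3 ('bcc')
  [15] 11/26 → 0 ('')
  [16] 26/2 → 1 ('c')
  [17] 2/15 → 2 ('cb')
  [18] 15/19 → 3 ('cbb')
  [19] 19/6 → 3 ('cbb')
  [20] 6/24 → 2 ('cb')
  [21] 24/10 → 3 ('cbc')
  [22] 10/14 → 1 ('c')
  [23] 14/23 → 3 ('ccb')
  [24] 23/9 → 4 ('ccbc')
  [25] 9/13 → 2 ('cc')
  [26] 13/12 → 3 ('ccc')

n(n+1)/2 = 27·28/2 = 378
Σ LCP = 0 + 4 + 1 + 3 + 4 + 0 + 2 + 1 + 2 + 2 + 6 + 1 + 2 + 5 + 3 + 0 + 1 + 2 + 3 + 3 + 2 + 3 + 1 + 3 + 4 + 2 + 3 = 63
distinct = 378 − 63 = 315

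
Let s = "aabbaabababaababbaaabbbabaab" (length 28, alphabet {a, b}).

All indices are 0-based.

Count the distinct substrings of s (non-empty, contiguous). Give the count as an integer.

sorted suffixes:
  #0 SA[0]=17  'aaabbbabaab'
  #1 SA[1]=25  'aab'
  #2 SA[2]=4  'aabababaababbaaabbbabaab'
  #3 SA[3]=11  'aababbaaabbbabaab'
  #4 SA[4]=0  'aabbaabababaababbaaabbbabaab'
  #5 SA[5]=18  'aabbbabaab'
  #6 SA[6]=26  'ab'
  #7 SA[7]=23  'abaab'
  #8 SA[8]=9  'abaababbaaabbbabaab'
  #9 SA[9]=7  'ababaababbaaabbbabaab'
  #10 SA[10]=5  'abababaababbaaabbbabaab'
  #11 SA[11]=12  'ababbaaabbbabaab'
  #12 SA[12]=14  'abbaaabbbabaab'
  #13 SA[13]=1  'abbaabababaababbaaabbbabaab'
  #14 SA[14]=19  'abbbabaab'
  #15 SA[15]=27  'b'
  #16 SA[16]=16  'baaabbbabaab'
  #17 SA[17]=24  'baab'
  #18 SA[18]=3  'baabababaababbaaabbbabaab'
  #19 SA[19]=10  'baababbaaabbbabaab'
  #20 SA[20]=22  'babaab'
  #21 SA[21]=8  'babaababbaaabbbabaab'
  #22 SA[22]=6  'bababaababbaaabbbabaab'
  #23 SA[23]=13  'babbaaabbbabaab'
  #24 SA[24]=15  'bbaaabbbabaab'
  #25 SA[25]=2  'bbaabababaababbaaabbbabaab'
  #26 SA[26]=21  'bbabaab'
  #27 SA[27]=20  'bbbabaab'

SA = [17, 25, 4, 11, 0, 18, 26, 23, 9, 7, 5, 12, 14, 1, 19, 27, 16, 24, 3, 10, 22, 8, 6, 13, 15, 2, 21, 20]
[i] adj suffixes → lcp
  [1] 17/25 → 2 ('aa')
  [2] 25/4 → 3 ('aab')
  [3] 4/11 → 5 ('aabab')
  [4] 11/0 → 3 ('aab')
  [5] 0/18 → 4 ('aabb')
  [6] 18/26 → 1 ('a')
  [7] 26/23 → 2 ('ab')
  [8] 23/9 → 5 ('abaab')
  [9] 9/7 → 3 ('aba')
  [10] 7/5 → 5 ('ababa')
  [11] 5/12 → 4 ('abab')
  [12] 12/14 → 2 ('ab')
  [13] 14/1 → 5 ('abbaa')
  [14] 1/19 → 3 ('abb')
  [15] 19/27 → 0 ('')
  [16] 27/16 → 1 ('b')
  [17] 16/24 → 3 ('baa')
  [18] 24/3 → 4 ('baab')
  [19] 3/10 → 6 ('baabab')
  [20] 10/22 → 2 ('ba')
  [21] 22/8 → 6 ('babaab')
  [22] 8/6 → 4 ('baba')
  [23] 6/13 → 3 ('bab')
  [24] 13/15 → 1 ('b')
  [25] 15/2 → 4 ('bbaa')
  [26] 2/21 → 3 ('bba')
  [27] 21/20 → 2 ('bb')

n(n+1)/2 = 28·29/2 = 406
Σ LCP = 0 + 2 + 3 + 5 + 3 + 4 + 1 + 2 + 5 + 3 + 5 + 4 + 2 + 5 + 3 + 0 + 1 + 3 + 4 + 6 + 2 + 6 + 4 + 3 + 1 + 4 + 3 + 2 = 86
distinct = 406 − 86 = 320

320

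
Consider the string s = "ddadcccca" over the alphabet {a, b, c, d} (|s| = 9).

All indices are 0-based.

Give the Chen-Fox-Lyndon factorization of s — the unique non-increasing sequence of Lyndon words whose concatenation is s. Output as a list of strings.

["d", "d", "adcccc", "a"]

emit factor 1: 'd' (i=0, period=1)
emit factor 2: 'd' (i=1, period=1)
emit factor 3: 'adcccc' (i=2, period=6)
emit factor 4: 'a' (i=8, period=1)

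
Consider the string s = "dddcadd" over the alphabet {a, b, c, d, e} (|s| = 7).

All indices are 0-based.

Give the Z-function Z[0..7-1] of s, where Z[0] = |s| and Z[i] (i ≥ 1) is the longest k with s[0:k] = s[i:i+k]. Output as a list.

[7, 2, 1, 0, 0, 2, 1]

Z[0]=7
i=1: i≥r, start 0; Z[1]=2 grow→box=[1,3)
i=2: min(r-i=1, Z[1]=2)=1; Z[2]=1
i=3: i≥r, start 0; Z[3]=0
i=4: i≥r, start 0; Z[4]=0
i=5: i≥r, start 0; Z[5]=2 grow→box=[5,7)
i=6: min(r-i=1, Z[1]=2)=1; Z[6]=1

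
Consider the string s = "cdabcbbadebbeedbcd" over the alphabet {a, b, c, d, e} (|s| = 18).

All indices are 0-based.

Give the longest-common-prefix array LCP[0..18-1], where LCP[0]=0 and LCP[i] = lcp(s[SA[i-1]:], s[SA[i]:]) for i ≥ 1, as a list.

[0, 1, 0, 1, 2, 1, 2, 1, 0, 1, 2, 0, 1, 1, 1, 0, 1, 1]

rank→(start, suffix):
  0 → (2, 'abcbbadebbeedbcd')
  1 → (7, 'adebbeedbcd')
  2 → (6, 'badebbeedbcd')
  3 → (5, 'bbadebbeedbcd')
  4 → (10, 'bbeedbcd')
  5 → (3, 'bcbbadebbeedbcd')
  6 → (15, 'bcd')
  7 → (11, 'beedbcd')
  8 → (4, 'cbbadebbeedbcd')
  9 → (16, 'cd')
  10 → (0, 'cdabcbbadebbeedbcd')
  11 → (17, 'd')
  12 → (1, 'dabcbbadebbeedbcd')
  13 → (14, 'dbcd')
  14 → (8, 'debbeedbcd')
  15 → (9, 'ebbeedbcd')
  16 → (13, 'edbcd')
  17 → (12, 'eedbcd')

SA = [2, 7, 6, 5, 10, 3, 15, 11, 4, 16, 0, 17, 1, 14, 8, 9, 13, 12]
rank  pair      lcp
   1  s[2:],s[7:]  1  'a'
   2  s[7:],s[6:]  0  ''
   3  s[6:],s[5:]  1  'b'
   4  s[5:],s[10:]  2  'bb'
   5  s[10:],s[3:]  1  'b'
   6  s[3:],s[15:]  2  'bc'
   7  s[15:],s[11:]  1  'b'
   8  s[11:],s[4:]  0  ''
   9  s[4:],s[16:]  1  'c'
  10  s[16:],s[0:]  2  'cd'
  11  s[0:],s[17:]  0  ''
  12  s[17:],s[1:]  1  'd'
  13  s[1:],s[14:]  1  'd'
  14  s[14:],s[8:]  1  'd'
  15  s[8:],s[9:]  0  ''
  16  s[9:],s[13:]  1  'e'
  17  s[13:],s[12:]  1  'e'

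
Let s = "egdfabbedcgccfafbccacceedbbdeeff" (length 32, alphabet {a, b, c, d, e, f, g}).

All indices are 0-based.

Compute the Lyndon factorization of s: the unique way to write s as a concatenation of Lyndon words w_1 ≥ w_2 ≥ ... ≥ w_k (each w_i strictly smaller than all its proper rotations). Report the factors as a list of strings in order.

emit factor 1: 'eg' (i=0, period=2)
emit factor 2: 'df' (i=2, period=2)
emit factor 3: 'abbedcgccfafbccacceedbbdeeff' (i=4, period=28)

["eg", "df", "abbedcgccfafbccacceedbbdeeff"]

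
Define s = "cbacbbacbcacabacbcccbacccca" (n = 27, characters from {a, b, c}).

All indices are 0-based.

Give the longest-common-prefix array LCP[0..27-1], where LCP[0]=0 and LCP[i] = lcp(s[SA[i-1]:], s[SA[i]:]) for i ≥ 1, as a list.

sorted suffixes:
  #0 SA[0]=26  'a'
  #1 SA[1]=12  'abacbcccbacccca'
  #2 SA[2]=10  'acabacbcccbacccca'
  #3 SA[3]=2  'acbbacbcacabacbcccbacccca'
  #4 SA[4]=6  'acbcacabacbcccbacccca'
  #5 SA[5]=14  'acbcccbacccca'
  #6 SA[6]=21  'acccca'
  #7 SA[7]=1  'bacbbacbcacabacbcccbacccca'
  #8 SA[8]=5  'bacbcacabacbcccbacccca'
  #9 SA[9]=13  'bacbcccbacccca'
  #10 SA[10]=20  'bacccca'
  #11 SA[11]=4  'bbacbcacabacbcccbacccca'
  #12 SA[12]=8  'bcacabacbcccbacccca'
  #13 SA[13]=16  'bcccbacccca'
  #14 SA[14]=25  'ca'
  #15 SA[15]=11  'cabacbcccbacccca'
  #16 SA[16]=9  'cacabacbcccbacccca'
  #17 SA[17]=0  'cbacbbacbcacabacbcccbacccca'
  #18 SA[18]=19  'cbacccca'
  #19 SA[19]=3  'cbbacbcacabacbcccbacccca'
  #20 SA[20]=7  'cbcacabacbcccbacccca'
  #21 SA[21]=15  'cbcccbacccca'
  #22 SA[22]=24  'cca'
  #23 SA[23]=18  'ccbacccca'
  #24 SA[24]=23  'ccca'
  #25 SA[25]=17  'cccbacccca'
  #26 SA[26]=22  'cccca'

SA = [26, 12, 10, 2, 6, 14, 21, 1, 5, 13, 20, 4, 8, 16, 25, 11, 9, 0, 19, 3, 7, 15, 24, 18, 23, 17, 22]
i: (SA[i-1],SA[i]) lcp shared
  1: (26,12) 1 'a'
  2: (12,10) 1 'a'
  3: (10,2) 2 'ac'
  4: (2,6) 3 'acb'
  5: (6,14) 4 'acbc'
  6: (14,21) 2 'ac'
  7: (21,1) 0 ''
  8: (1,5) 4 'bacb'
  9: (5,13) 5 'bacbc'
  10: (13,20) 3 'bac'
  11: (20,4) 1 'b'
  12: (4,8) 1 'b'
  13: (8,16) 2 'bc'
  14: (16,25) 0 ''
  15: (25,11) 2 'ca'
  16: (11,9) 2 'ca'
  17: (9,0) 1 'c'
  18: (0,19) 4 'cbac'
  19: (19,3) 2 'cb'
  20: (3,7) 2 'cb'
  21: (7,15) 3 'cbc'
  22: (15,24) 1 'c'
  23: (24,18) 2 'cc'
  24: (18,23) 2 'cc'
  25: (23,17) 3 'ccc'
  26: (17,22) 3 'ccc'

[0, 1, 1, 2, 3, 4, 2, 0, 4, 5, 3, 1, 1, 2, 0, 2, 2, 1, 4, 2, 2, 3, 1, 2, 2, 3, 3]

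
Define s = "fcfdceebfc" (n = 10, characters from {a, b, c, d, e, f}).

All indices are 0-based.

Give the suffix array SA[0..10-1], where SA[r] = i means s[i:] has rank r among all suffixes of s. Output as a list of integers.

[7, 9, 4, 1, 3, 6, 5, 8, 0, 2]

rank→(start, suffix):
  0 → (7, 'bfc')
  1 → (9, 'c')
  2 → (4, 'ceebfc')
  3 → (1, 'cfdceebfc')
  4 → (3, 'dceebfc')
  5 → (6, 'ebfc')
  6 → (5, 'eebfc')
  7 → (8, 'fc')
  8 → (0, 'fcfdceebfc')
  9 → (2, 'fdceebfc')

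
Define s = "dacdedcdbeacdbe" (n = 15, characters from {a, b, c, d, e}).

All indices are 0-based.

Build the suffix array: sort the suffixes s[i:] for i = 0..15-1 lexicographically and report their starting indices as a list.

sorted suffixes:
  #0 SA[0]=10  'acdbe'
  #1 SA[1]=1  'acdedcdbeacdbe'
  #2 SA[2]=13  'be'
  #3 SA[3]=8  'beacdbe'
  #4 SA[4]=11  'cdbe'
  #5 SA[5]=6  'cdbeacdbe'
  #6 SA[6]=2  'cdedcdbeacdbe'
  #7 SA[7]=0  'dacdedcdbeacdbe'
  #8 SA[8]=12  'dbe'
  #9 SA[9]=7  'dbeacdbe'
  #10 SA[10]=5  'dcdbeacdbe'
  #11 SA[11]=3  'dedcdbeacdbe'
  #12 SA[12]=14  'e'
  #13 SA[13]=9  'eacdbe'
  #14 SA[14]=4  'edcdbeacdbe'

[10, 1, 13, 8, 11, 6, 2, 0, 12, 7, 5, 3, 14, 9, 4]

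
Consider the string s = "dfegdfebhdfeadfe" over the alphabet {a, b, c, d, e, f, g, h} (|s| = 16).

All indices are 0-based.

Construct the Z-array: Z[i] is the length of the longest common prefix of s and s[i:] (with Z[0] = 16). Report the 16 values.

[16, 0, 0, 0, 3, 0, 0, 0, 0, 3, 0, 0, 0, 3, 0, 0]

Z[0]=16
i=1: outside box; Z[1]=0
i=2: outside box; Z[2]=0
i=3: outside box; Z[3]=0
i=4: outside box; Z[4]=3 extend→box=[4,7)
i=5: min(r-i=2, Z[1]=0)=0; Z[5]=0
i=6: min(r-i=1, Z[2]=0)=0; Z[6]=0
i=7: outside box; Z[7]=0
i=8: outside box; Z[8]=0
i=9: outside box; Z[9]=3 extend→box=[9,12)
i=10: min(r-i=2, Z[1]=0)=0; Z[10]=0
i=11: min(r-i=1, Z[2]=0)=0; Z[11]=0
i=12: outside box; Z[12]=0
i=13: outside box; Z[13]=3 extend→box=[13,16)
i=14: min(r-i=2, Z[1]=0)=0; Z[14]=0
i=15: min(r-i=1, Z[2]=0)=0; Z[15]=0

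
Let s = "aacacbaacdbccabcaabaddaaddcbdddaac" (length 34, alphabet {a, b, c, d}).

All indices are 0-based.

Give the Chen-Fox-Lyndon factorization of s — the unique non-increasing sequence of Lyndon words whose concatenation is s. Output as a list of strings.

["aacacbaacdbccabc", "aabaddaaddcbdddaac"]

emit factor 1: 'aacacbaacdbccabc' (i=0, period=16)
emit factor 2: 'aabaddaaddcbdddaac' (i=16, period=18)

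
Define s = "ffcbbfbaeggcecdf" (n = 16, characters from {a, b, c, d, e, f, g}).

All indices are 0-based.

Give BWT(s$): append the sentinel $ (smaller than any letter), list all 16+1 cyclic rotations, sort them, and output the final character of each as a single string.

rank  rotation           last
    0  $ffcbbfbaeggcecdf  f
    1  aeggcecdf$ffcbbfb  b
    2  baeggcecdf$ffcbbf  f
    3  bbfbaeggcecdf$ffc  c
    4  bfbaeggcecdf$ffcb  b
    5  cbbfbaeggcecdf$ff  f
    6  cdf$ffcbbfbaeggce  e
    7  cecdf$ffcbbfbaegg  g
    8  df$ffcbbfbaeggcec  c
    9  ecdf$ffcbbfbaeggc  c
   10  eggcecdf$ffcbbfba  a
   11  f$ffcbbfbaeggcecd  d
   12  fbaeggcecdf$ffcbb  b
   13  fcbbfbaeggcecdf$f  f
   14  ffcbbfbaeggcecdf$  $
   15  gcecdf$ffcbbfbaeg  g
   16  ggcecdf$ffcbbfbae  e

fbfcbfegccadbf$ge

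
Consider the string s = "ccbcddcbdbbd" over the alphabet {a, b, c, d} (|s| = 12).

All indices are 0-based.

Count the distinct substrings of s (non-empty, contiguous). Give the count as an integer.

67

sorted suffixes:
  #0 SA[0]=9  'bbd'
  #1 SA[1]=2  'bcddcbdbbd'
  #2 SA[2]=10  'bd'
  #3 SA[3]=7  'bdbbd'
  #4 SA[4]=1  'cbcddcbdbbd'
  #5 SA[5]=6  'cbdbbd'
  #6 SA[6]=0  'ccbcddcbdbbd'
  #7 SA[7]=3  'cddcbdbbd'
  #8 SA[8]=11  'd'
  #9 SA[9]=8  'dbbd'
  #10 SA[10]=5  'dcbdbbd'
  #11 SA[11]=4  'ddcbdbbd'

SA = [9, 2, 10, 7, 1, 6, 0, 3, 11, 8, 5, 4]
i: (SA[i-1],SA[i]) lcp shared
  1: (9,2) 1 'b'
  2: (2,10) 1 'b'
  3: (10,7) 2 'bd'
  4: (7,1) 0 ''
  5: (1,6) 2 'cb'
  6: (6,0) 1 'c'
  7: (0,3) 1 'c'
  8: (3,11) 0 ''
  9: (11,8) 1 'd'
  10: (8,5) 1 'd'
  11: (5,4) 1 'd'

n(n+1)/2 = 12·13/2 = 78
Σ LCP = 0 + 1 + 1 + 2 + 0 + 2 + 1 + 1 + 0 + 1 + 1 + 1 = 11
distinct = 78 − 11 = 67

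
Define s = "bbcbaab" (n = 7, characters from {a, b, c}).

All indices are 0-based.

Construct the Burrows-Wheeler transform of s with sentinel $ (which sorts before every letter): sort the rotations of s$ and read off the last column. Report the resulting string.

bbaac$bb

rank  rotation  last
    0  $bbcbaab  b
    1  aab$bbcb  b
    2  ab$bbcba  a
    3  b$bbcbaa  a
    4  baab$bbc  c
    5  bbcbaab$  $
    6  bcbaab$b  b
    7  cbaab$bb  b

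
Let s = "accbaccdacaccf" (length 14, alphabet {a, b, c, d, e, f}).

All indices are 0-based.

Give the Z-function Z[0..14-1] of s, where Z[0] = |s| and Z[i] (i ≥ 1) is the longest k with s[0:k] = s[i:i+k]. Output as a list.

Z[0]=14
i=1: fresh scan; Z[1]=0
i=2: fresh scan; Z[2]=0
i=3: fresh scan; Z[3]=0
i=4: fresh scan; Z[4]=3 extend→box=[4,7)
i=5: min(r-i=2, Z[1]=0)=0; Z[5]=0
i=6: min(r-i=1, Z[2]=0)=0; Z[6]=0
i=7: fresh scan; Z[7]=0
i=8: fresh scan; Z[8]=2 extend→box=[8,10)
i=9: min(r-i=1, Z[1]=0)=0; Z[9]=0
i=10: fresh scan; Z[10]=3 extend→box=[10,13)
i=11: min(r-i=2, Z[1]=0)=0; Z[11]=0
i=12: min(r-i=1, Z[2]=0)=0; Z[12]=0
i=13: fresh scan; Z[13]=0

[14, 0, 0, 0, 3, 0, 0, 0, 2, 0, 3, 0, 0, 0]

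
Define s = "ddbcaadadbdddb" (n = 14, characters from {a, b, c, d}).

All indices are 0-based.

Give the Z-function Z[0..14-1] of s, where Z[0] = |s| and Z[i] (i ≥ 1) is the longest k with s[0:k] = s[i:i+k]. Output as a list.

Z[0]=14
i=1: outside box; Z[1]=1 scan→box=[1,2)
i=2: outside box; Z[2]=0
i=3: outside box; Z[3]=0
i=4: outside box; Z[4]=0
i=5: outside box; Z[5]=0
i=6: outside box; Z[6]=1 scan→box=[6,7)
i=7: outside box; Z[7]=0
i=8: outside box; Z[8]=1 scan→box=[8,9)
i=9: outside box; Z[9]=0
i=10: outside box; Z[10]=2 scan→box=[10,12)
i=11: min(r-i=1, Z[1]=1)=1; Z[11]=3 scan→box=[11,14)
i=12: min(r-i=2, Z[1]=1)=1; Z[12]=1
i=13: min(r-i=1, Z[2]=0)=0; Z[13]=0

[14, 1, 0, 0, 0, 0, 1, 0, 1, 0, 2, 3, 1, 0]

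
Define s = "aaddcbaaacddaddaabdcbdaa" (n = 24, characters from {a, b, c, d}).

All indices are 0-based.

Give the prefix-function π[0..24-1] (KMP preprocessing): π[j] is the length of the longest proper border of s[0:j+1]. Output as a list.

π[0] = 0
j=1 s[j]='a': π[1]=1 (border 'a')
j=2 s[j]='d': k: 1→0; π[2]=0 (border '')
j=3 s[j]='d': π[3]=0 (border '')
j=4 s[j]='c': π[4]=0 (border '')
j=5 s[j]='b': π[5]=0 (border '')
j=6 s[j]='a': π[6]=1 (border 'a')
j=7 s[j]='a': π[7]=2 (border 'aa')
j=8 s[j]='a': k: 2→1; π[8]=2 (border 'aa')
j=9 s[j]='c': k: 2→1→0; π[9]=0 (border '')
j=10 s[j]='d': π[10]=0 (border '')
j=11 s[j]='d': π[11]=0 (border '')
j=12 s[j]='a': π[12]=1 (border 'a')
j=13 s[j]='d': k: 1→0; π[13]=0 (border '')
j=14 s[j]='d': π[14]=0 (border '')
j=15 s[j]='a': π[15]=1 (border 'a')
j=16 s[j]='a': π[16]=2 (border 'aa')
j=17 s[j]='b': k: 2→1→0; π[17]=0 (border '')
j=18 s[j]='d': π[18]=0 (border '')
j=19 s[j]='c': π[19]=0 (border '')
j=20 s[j]='b': π[20]=0 (border '')
j=21 s[j]='d': π[21]=0 (border '')
j=22 s[j]='a': π[22]=1 (border 'a')
j=23 s[j]='a': π[23]=2 (border 'aa')

[0, 1, 0, 0, 0, 0, 1, 2, 2, 0, 0, 0, 1, 0, 0, 1, 2, 0, 0, 0, 0, 0, 1, 2]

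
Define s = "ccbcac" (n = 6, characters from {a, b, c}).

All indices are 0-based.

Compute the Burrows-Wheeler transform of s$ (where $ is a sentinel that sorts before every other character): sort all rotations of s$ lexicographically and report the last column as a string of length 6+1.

cccabc$

rank  rotation last
    0  $ccbcac  c
    1  ac$ccbc  c
    2  bcac$cc  c
    3  c$ccbca  a
    4  cac$ccb  b
    5  cbcac$c  c
    6  ccbcac$  $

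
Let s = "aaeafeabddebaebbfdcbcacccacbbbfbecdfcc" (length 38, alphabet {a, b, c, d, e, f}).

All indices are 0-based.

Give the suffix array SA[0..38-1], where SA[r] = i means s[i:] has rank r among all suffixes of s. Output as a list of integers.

rank | idx | suffix
   0 |   0 | aaeafeabddebaebbfdcbcacccacbbbfbecdfcc
   1 |   6 | abddebaebbfdcbcacccacbbbfbecdfcc
   2 |  25 | acbbbfbecdfcc
   3 |  21 | acccacbbbfbecdfcc
   4 |   1 | aeafeabddebaebbfdcbcacccacbbbfbecdfcc
   5 |  12 | aebbfdcbcacccacbbbfbecdfcc
   6 |   3 | afeabddebaebbfdcbcacccacbbbfbecdfcc
   7 |  11 | baebbfdcbcacccacbbbfbecdfcc
   8 |  27 | bbbfbecdfcc
   9 |  28 | bbfbecdfcc
  10 |  14 | bbfdcbcacccacbbbfbecdfcc
  11 |  19 | bcacccacbbbfbecdfcc
  12 |   7 | bddebaebbfdcbcacccacbbbfbecdfcc
  13 |  31 | becdfcc
  14 |  29 | bfbecdfcc
  15 |  15 | bfdcbcacccacbbbfbecdfcc
  16 |  37 | c
  17 |  24 | cacbbbfbecdfcc
  18 |  20 | cacccacbbbfbecdfcc
  19 |  26 | cbbbfbecdfcc
  20 |  18 | cbcacccacbbbfbecdfcc
  21 |  36 | cc
  22 |  23 | ccacbbbfbecdfcc
  23 |  22 | cccacbbbfbecdfcc
  24 |  33 | cdfcc
  25 |  17 | dcbcacccacbbbfbecdfcc
  26 |   8 | ddebaebbfdcbcacccacbbbfbecdfcc
  27 |   9 | debaebbfdcbcacccacbbbfbecdfcc
  28 |  34 | dfcc
  29 |   5 | eabddebaebbfdcbcacccacbbbfbecdfcc
  30 |   2 | eafeabddebaebbfdcbcacccacbbbfbecdfcc
  31 |  10 | ebaebbfdcbcacccacbbbfbecdfcc
  32 |  13 | ebbfdcbcacccacbbbfbecdfcc
  33 |  32 | ecdfcc
  34 |  30 | fbecdfcc
  35 |  35 | fcc
  36 |  16 | fdcbcacccacbbbfbecdfcc
  37 |   4 | feabddebaebbfdcbcacccacbbbfbecdfcc

[0, 6, 25, 21, 1, 12, 3, 11, 27, 28, 14, 19, 7, 31, 29, 15, 37, 24, 20, 26, 18, 36, 23, 22, 33, 17, 8, 9, 34, 5, 2, 10, 13, 32, 30, 35, 16, 4]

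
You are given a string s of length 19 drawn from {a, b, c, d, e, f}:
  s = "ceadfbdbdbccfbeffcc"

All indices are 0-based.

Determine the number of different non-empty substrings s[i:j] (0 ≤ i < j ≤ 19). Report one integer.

rank | idx | suffix
   0 |   2 | adfbdbdbccfbeffcc
   1 |   9 | bccfbeffcc
   2 |   7 | bdbccfbeffcc
   3 |   5 | bdbdbccfbeffcc
   4 |  13 | beffcc
   5 |  18 | c
   6 |  17 | cc
   7 |  10 | ccfbeffcc
   8 |   0 | ceadfbdbdbccfbeffcc
   9 |  11 | cfbeffcc
  10 |   8 | dbccfbeffcc
  11 |   6 | dbdbccfbeffcc
  12 |   3 | dfbdbdbccfbeffcc
  13 |   1 | eadfbdbdbccfbeffcc
  14 |  14 | effcc
  15 |   4 | fbdbdbccfbeffcc
  16 |  12 | fbeffcc
  17 |  16 | fcc
  18 |  15 | ffcc

SA = [2, 9, 7, 5, 13, 18, 17, 10, 0, 11, 8, 6, 3, 1, 14, 4, 12, 16, 15]
i: (SA[i-1],SA[i]) lcp shared
  1: (2,9) 0 ''
  2: (9,7) 1 'b'
  3: (7,5) 3 'bdb'
  4: (5,13) 1 'b'
  5: (13,18) 0 ''
  6: (18,17) 1 'c'
  7: (17,10) 2 'cc'
  8: (10,0) 1 'c'
  9: (0,11) 1 'c'
  10: (11,8) 0 ''
  11: (8,6) 2 'db'
  12: (6,3) 1 'd'
  13: (3,1) 0 ''
  14: (1,14) 1 'e'
  15: (14,4) 0 ''
  16: (4,12) 2 'fb'
  17: (12,16) 1 'f'
  18: (16,15) 1 'f'

n(n+1)/2 = 19·20/2 = 190
Σ LCP = 0 + 0 + 1 + 3 + 1 + 0 + 1 + 2 + 1 + 1 + 0 + 2 + 1 + 0 + 1 + 0 + 2 + 1 + 1 = 18
distinct = 190 − 18 = 172

172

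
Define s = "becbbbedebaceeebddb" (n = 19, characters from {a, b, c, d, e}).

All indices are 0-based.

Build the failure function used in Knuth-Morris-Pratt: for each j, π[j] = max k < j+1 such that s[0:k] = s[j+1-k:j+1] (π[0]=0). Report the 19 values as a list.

π[0] = 0
j=1 s[j]='e': π[1]=0 (border '')
j=2 s[j]='c': π[2]=0 (border '')
j=3 s[j]='b': π[3]=1 (border 'b')
j=4 s[j]='b': k: 1→0; π[4]=1 (border 'b')
j=5 s[j]='b': k: 1→0; π[5]=1 (border 'b')
j=6 s[j]='e': π[6]=2 (border 'be')
j=7 s[j]='d': k: 2→0; π[7]=0 (border '')
j=8 s[j]='e': π[8]=0 (border '')
j=9 s[j]='b': π[9]=1 (border 'b')
j=10 s[j]='a': k: 1→0; π[10]=0 (border '')
j=11 s[j]='c': π[11]=0 (border '')
j=12 s[j]='e': π[12]=0 (border '')
j=13 s[j]='e': π[13]=0 (border '')
j=14 s[j]='e': π[14]=0 (border '')
j=15 s[j]='b': π[15]=1 (border 'b')
j=16 s[j]='d': k: 1→0; π[16]=0 (border '')
j=17 s[j]='d': π[17]=0 (border '')
j=18 s[j]='b': π[18]=1 (border 'b')

[0, 0, 0, 1, 1, 1, 2, 0, 0, 1, 0, 0, 0, 0, 0, 1, 0, 0, 1]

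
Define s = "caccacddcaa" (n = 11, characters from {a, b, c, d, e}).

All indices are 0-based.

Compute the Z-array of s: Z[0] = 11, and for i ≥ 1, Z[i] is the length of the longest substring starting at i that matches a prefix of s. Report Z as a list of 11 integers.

[11, 0, 1, 3, 0, 1, 0, 0, 2, 0, 0]

Z[0]=11
i=1: outside box; Z[1]=0
i=2: outside box; Z[2]=1 grow→box=[2,3)
i=3: outside box; Z[3]=3 grow→box=[3,6)
i=4: min(r-i=2, Z[1]=0)=0; Z[4]=0
i=5: min(r-i=1, Z[2]=1)=1; Z[5]=1
i=6: outside box; Z[6]=0
i=7: outside box; Z[7]=0
i=8: outside box; Z[8]=2 grow→box=[8,10)
i=9: min(r-i=1, Z[1]=0)=0; Z[9]=0
i=10: outside box; Z[10]=0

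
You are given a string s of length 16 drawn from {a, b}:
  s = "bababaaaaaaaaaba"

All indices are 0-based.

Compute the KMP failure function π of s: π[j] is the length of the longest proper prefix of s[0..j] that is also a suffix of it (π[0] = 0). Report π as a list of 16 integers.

π[0] = 0
j=1 s[j]='a': π[1]=0 (border '')
j=2 s[j]='b': π[2]=1 (border 'b')
j=3 s[j]='a': π[3]=2 (border 'ba')
j=4 s[j]='b': π[4]=3 (border 'bab')
j=5 s[j]='a': π[5]=4 (border 'baba')
j=6 s[j]='a': k: 4→2→0; π[6]=0 (border '')
j=7 s[j]='a': π[7]=0 (border '')
j=8 s[j]='a': π[8]=0 (border '')
j=9 s[j]='a': π[9]=0 (border '')
j=10 s[j]='a': π[10]=0 (border '')
j=11 s[j]='a': π[11]=0 (border '')
j=12 s[j]='a': π[12]=0 (border '')
j=13 s[j]='a': π[13]=0 (border '')
j=14 s[j]='b': π[14]=1 (border 'b')
j=15 s[j]='a': π[15]=2 (border 'ba')

[0, 0, 1, 2, 3, 4, 0, 0, 0, 0, 0, 0, 0, 0, 1, 2]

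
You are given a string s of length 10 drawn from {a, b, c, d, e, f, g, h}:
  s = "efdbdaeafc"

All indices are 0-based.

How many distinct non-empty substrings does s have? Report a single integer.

rank | idx | suffix
   0 |   5 | aeafc
   1 |   7 | afc
   2 |   3 | bdaeafc
   3 |   9 | c
   4 |   4 | daeafc
   5 |   2 | dbdaeafc
   6 |   6 | eafc
   7 |   0 | efdbdaeafc
   8 |   8 | fc
   9 |   1 | fdbdaeafc

SA = [5, 7, 3, 9, 4, 2, 6, 0, 8, 1]
[i] adj suffixes → lcp
  [1] 5/7 → 1 ('a')
  [2] 7/3 → 0 ('')
  [3] 3/9 → 0 ('')
  [4] 9/4 → 0 ('')
  [5] 4/2 → 1 ('d')
  [6] 2/6 → 0 ('')
  [7] 6/0 → 1 ('e')
  [8] 0/8 → 0 ('')
  [9] 8/1 → 1 ('f')

n(n+1)/2 = 10·11/2 = 55
Σ LCP = 0 + 1 + 0 + 0 + 0 + 1 + 0 + 1 + 0 + 1 = 4
distinct = 55 − 4 = 51

51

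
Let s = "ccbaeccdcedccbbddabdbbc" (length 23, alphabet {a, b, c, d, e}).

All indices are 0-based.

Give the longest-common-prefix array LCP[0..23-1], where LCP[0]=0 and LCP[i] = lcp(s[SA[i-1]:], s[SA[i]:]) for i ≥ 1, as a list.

sorted suffixes:
  #0 SA[0]=17  'abdbbc'
  #1 SA[1]=3  'aeccdcedccbbddabdbbc'
  #2 SA[2]=2  'baeccdcedccbbddabdbbc'
  #3 SA[3]=20  'bbc'
  #4 SA[4]=13  'bbddabdbbc'
  #5 SA[5]=21  'bc'
  #6 SA[6]=18  'bdbbc'
  #7 SA[7]=14  'bddabdbbc'
  #8 SA[8]=22  'c'
  #9 SA[9]=1  'cbaeccdcedccbbddabdbbc'
  #10 SA[10]=12  'cbbddabdbbc'
  #11 SA[11]=0  'ccbaeccdcedccbbddabdbbc'
  #12 SA[12]=11  'ccbbddabdbbc'
  #13 SA[13]=5  'ccdcedccbbddabdbbc'
  #14 SA[14]=6  'cdcedccbbddabdbbc'
  #15 SA[15]=8  'cedccbbddabdbbc'
  #16 SA[16]=16  'dabdbbc'
  #17 SA[17]=19  'dbbc'
  #18 SA[18]=10  'dccbbddabdbbc'
  #19 SA[19]=7  'dcedccbbddabdbbc'
  #20 SA[20]=15  'ddabdbbc'
  #21 SA[21]=4  'eccdcedccbbddabdbbc'
  #22 SA[22]=9  'edccbbddabdbbc'

SA = [17, 3, 2, 20, 13, 21, 18, 14, 22, 1, 12, 0, 11, 5, 6, 8, 16, 19, 10, 7, 15, 4, 9]
i: (SA[i-1],SA[i]) lcp shared
  1: (17,3) 1 'a'
  2: (3,2) 0 ''
  3: (2,20) 1 'b'
  4: (20,13) 2 'bb'
  5: (13,21) 1 'b'
  6: (21,18) 1 'b'
  7: (18,14) 2 'bd'
  8: (14,22) 0 ''
  9: (22,1) 1 'c'
  10: (1,12) 2 'cb'
  11: (12,0) 1 'c'
  12: (0,11) 3 'ccb'
  13: (11,5) 2 'cc'
  14: (5,6) 1 'c'
  15: (6,8) 1 'c'
  16: (8,16) 0 ''
  17: (16,19) 1 'd'
  18: (19,10) 1 'd'
  19: (10,7) 2 'dc'
  20: (7,15) 1 'd'
  21: (15,4) 0 ''
  22: (4,9) 1 'e'

[0, 1, 0, 1, 2, 1, 1, 2, 0, 1, 2, 1, 3, 2, 1, 1, 0, 1, 1, 2, 1, 0, 1]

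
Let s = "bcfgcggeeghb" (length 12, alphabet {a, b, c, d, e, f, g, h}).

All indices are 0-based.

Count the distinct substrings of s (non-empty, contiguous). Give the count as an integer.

rank | idx | suffix
   0 |  11 | b
   1 |   0 | bcfgcggeeghb
   2 |   1 | cfgcggeeghb
   3 |   4 | cggeeghb
   4 |   7 | eeghb
   5 |   8 | eghb
   6 |   2 | fgcggeeghb
   7 |   3 | gcggeeghb
   8 |   6 | geeghb
   9 |   5 | ggeeghb
  10 |   9 | ghb
  11 |  10 | hb

SA = [11, 0, 1, 4, 7, 8, 2, 3, 6, 5, 9, 10]
[i] adj suffixes → lcp
  [1] 11/0 → 1 ('b')
  [2] 0/1 → 0 ('')
  [3] 1/4 → 1 ('c')
  [4] 4/7 → 0 ('')
  [5] 7/8 → 1 ('e')
  [6] 8/2 → 0 ('')
  [7] 2/3 → 0 ('')
  [8] 3/6 → 1 ('g')
  [9] 6/5 → 1 ('g')
  [10] 5/9 → 1 ('g')
  [11] 9/10 → 0 ('')

n(n+1)/2 = 12·13/2 = 78
Σ LCP = 0 + 1 + 0 + 1 + 0 + 1 + 0 + 0 + 1 + 1 + 1 + 0 = 6
distinct = 78 − 6 = 72

72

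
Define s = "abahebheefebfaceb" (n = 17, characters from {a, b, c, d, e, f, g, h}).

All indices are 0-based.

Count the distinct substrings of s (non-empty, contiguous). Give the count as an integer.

sorted suffixes:
  #0 SA[0]=0  'abahebheefebfaceb'
  #1 SA[1]=13  'aceb'
  #2 SA[2]=2  'ahebheefebfaceb'
  #3 SA[3]=16  'b'
  #4 SA[4]=1  'bahebheefebfaceb'
  #5 SA[5]=11  'bfaceb'
  #6 SA[6]=5  'bheefebfaceb'
  #7 SA[7]=14  'ceb'
  #8 SA[8]=15  'eb'
  #9 SA[9]=10  'ebfaceb'
  #10 SA[10]=4  'ebheefebfaceb'
  #11 SA[11]=7  'eefebfaceb'
  #12 SA[12]=8  'efebfaceb'
  #13 SA[13]=12  'faceb'
  #14 SA[14]=9  'febfaceb'
  #15 SA[15]=3  'hebheefebfaceb'
  #16 SA[16]=6  'heefebfaceb'

SA = [0, 13, 2, 16, 1, 11, 5, 14, 15, 10, 4, 7, 8, 12, 9, 3, 6]
rank  pair      lcp
   1  s[0:],s[13:]  1  'a'
   2  s[13:],s[2:]  1  'a'
   3  s[2:],s[16:]  0  ''
   4  s[16:],s[1:]  1  'b'
   5  s[1:],s[11:]  1  'b'
   6  s[11:],s[5:]  1  'b'
   7  s[5:],s[14:]  0  ''
   8  s[14:],s[15:]  0  ''
   9  s[15:],s[10:]  2  'eb'
  10  s[10:],s[4:]  2  'eb'
  11  s[4:],s[7:]  1  'e'
  12  s[7:],s[8:]  1  'e'
  13  s[8:],s[12:]  0  ''
  14  s[12:],s[9:]  1  'f'
  15  s[9:],s[3:]  0  ''
  16  s[3:],s[6:]  2  'he'

n(n+1)/2 = 17·18/2 = 153
Σ LCP = 0 + 1 + 1 + 0 + 1 + 1 + 1 + 0 + 0 + 2 + 2 + 1 + 1 + 0 + 1 + 0 + 2 = 14
distinct = 153 − 14 = 139

139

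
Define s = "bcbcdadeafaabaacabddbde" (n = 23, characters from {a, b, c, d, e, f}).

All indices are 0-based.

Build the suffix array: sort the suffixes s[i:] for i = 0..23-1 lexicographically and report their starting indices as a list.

sorted suffixes:
  #0 SA[0]=10  'aabaacabddbde'
  #1 SA[1]=13  'aacabddbde'
  #2 SA[2]=11  'abaacabddbde'
  #3 SA[3]=16  'abddbde'
  #4 SA[4]=14  'acabddbde'
  #5 SA[5]=5  'adeafaabaacabddbde'
  #6 SA[6]=8  'afaabaacabddbde'
  #7 SA[7]=12  'baacabddbde'
  #8 SA[8]=0  'bcbcdadeafaabaacabddbde'
  #9 SA[9]=2  'bcdadeafaabaacabddbde'
  #10 SA[10]=17  'bddbde'
  #11 SA[11]=20  'bde'
  #12 SA[12]=15  'cabddbde'
  #13 SA[13]=1  'cbcdadeafaabaacabddbde'
  #14 SA[14]=3  'cdadeafaabaacabddbde'
  #15 SA[15]=4  'dadeafaabaacabddbde'
  #16 SA[16]=19  'dbde'
  #17 SA[17]=18  'ddbde'
  #18 SA[18]=21  'de'
  #19 SA[19]=6  'deafaabaacabddbde'
  #20 SA[20]=22  'e'
  #21 SA[21]=7  'eafaabaacabddbde'
  #22 SA[22]=9  'faabaacabddbde'

[10, 13, 11, 16, 14, 5, 8, 12, 0, 2, 17, 20, 15, 1, 3, 4, 19, 18, 21, 6, 22, 7, 9]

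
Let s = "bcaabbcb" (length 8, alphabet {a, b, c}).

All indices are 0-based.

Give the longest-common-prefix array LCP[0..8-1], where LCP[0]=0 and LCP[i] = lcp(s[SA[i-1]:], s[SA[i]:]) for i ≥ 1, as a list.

rank | idx | suffix
   0 |   2 | aabbcb
   1 |   3 | abbcb
   2 |   7 | b
   3 |   4 | bbcb
   4 |   0 | bcaabbcb
   5 |   5 | bcb
   6 |   1 | caabbcb
   7 |   6 | cb

SA = [2, 3, 7, 4, 0, 5, 1, 6]
rank  pair      lcp
   1  s[2:],s[3:]  1  'a'
   2  s[3:],s[7:]  0  ''
   3  s[7:],s[4:]  1  'b'
   4  s[4:],s[0:]  1  'b'
   5  s[0:],s[5:]  2  'bc'
   6  s[5:],s[1:]  0  ''
   7  s[1:],s[6:]  1  'c'

[0, 1, 0, 1, 1, 2, 0, 1]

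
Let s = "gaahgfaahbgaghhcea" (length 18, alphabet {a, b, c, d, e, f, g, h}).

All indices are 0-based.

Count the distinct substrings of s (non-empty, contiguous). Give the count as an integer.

156

sorted suffixes:
  #0 SA[0]=17  'a'
  #1 SA[1]=6  'aahbgaghhcea'
  #2 SA[2]=1  'aahgfaahbgaghhcea'
  #3 SA[3]=11  'aghhcea'
  #4 SA[4]=7  'ahbgaghhcea'
  #5 SA[5]=2  'ahgfaahbgaghhcea'
  #6 SA[6]=9  'bgaghhcea'
  #7 SA[7]=15  'cea'
  #8 SA[8]=16  'ea'
  #9 SA[9]=5  'faahbgaghhcea'
  #10 SA[10]=0  'gaahgfaahbgaghhcea'
  #11 SA[11]=10  'gaghhcea'
  #12 SA[12]=4  'gfaahbgaghhcea'
  #13 SA[13]=12  'ghhcea'
  #14 SA[14]=8  'hbgaghhcea'
  #15 SA[15]=14  'hcea'
  #16 SA[16]=3  'hgfaahbgaghhcea'
  #17 SA[17]=13  'hhcea'

SA = [17, 6, 1, 11, 7, 2, 9, 15, 16, 5, 0, 10, 4, 12, 8, 14, 3, 13]
[i] adj suffixes → lcp
  [1] 17/6 → 1 ('a')
  [2] 6/1 → 3 ('aah')
  [3] 1/11 → 1 ('a')
  [4] 11/7 → 1 ('a')
  [5] 7/2 → 2 ('ah')
  [6] 2/9 → 0 ('')
  [7] 9/15 → 0 ('')
  [8] 15/16 → 0 ('')
  [9] 16/5 → 0 ('')
  [10] 5/0 → 0 ('')
  [11] 0/10 → 2 ('ga')
  [12] 10/4 → 1 ('g')
  [13] 4/12 → 1 ('g')
  [14] 12/8 → 0 ('')
  [15] 8/14 → 1 ('h')
  [16] 14/3 → 1 ('h')
  [17] 3/13 → 1 ('h')

n(n+1)/2 = 18·19/2 = 171
Σ LCP = 0 + 1 + 3 + 1 + 1 + 2 + 0 + 0 + 0 + 0 + 0 + 2 + 1 + 1 + 0 + 1 + 1 + 1 = 15
distinct = 171 − 15 = 156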